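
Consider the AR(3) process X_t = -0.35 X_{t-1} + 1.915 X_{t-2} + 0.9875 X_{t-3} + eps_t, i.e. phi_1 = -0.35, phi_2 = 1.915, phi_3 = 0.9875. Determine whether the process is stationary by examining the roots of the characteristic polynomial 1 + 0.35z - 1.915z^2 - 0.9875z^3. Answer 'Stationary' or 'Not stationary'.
\text{Not stationary}

The AR(p) characteristic polynomial is P(z) = 1 + 0.35z - 1.915z^2 - 0.9875z^3.
Stationarity requires all roots to lie outside the unit circle, i.e. |z| > 1 for every root.
Degree 3: look for a simple real root z0 first, then factor out (1 - z/z0) and solve the remaining quadratic.
Testing z0 = -0.8: P(-0.8) = 1 + (0.35)(-0.8) + (-1.915)(-0.8)^2 + (-0.9875)(-0.8)^3
  = 1 + (-0.28) + (-1.2256) + (0.5056) = 0.  So z_0 = -0.8 is a root, |z_0| = 0.8.
Divide out the factor (1 + 1.25 z) = (1 - z/z0) (since 1/z0 = -1.25):
  P(z) = (1 + 1.25 z)(1 + (-0.9) z + (-0.79) z^2)
  [check: z-coef -0.9 - (-1.25) = 0.35; z^2-coef -0.79 - (-1.25)(-0.9) = -1.915; z^3-coef -(-1.25)(-0.79) = -0.9875.]
Remaining roots from the quadratic factor 1 + (-0.9) z + (-0.79) z^2:
  Set 1 + (-0.9) z + (-0.79) z^2 = 0, i.e. a z^2 + b z + c = 0 with a = -0.79, b = -0.9, c = 1.
  Discriminant D = b^2 - 4ac = (-0.9)^2 - 4*(-0.79)*1 = 0.81 - (-3.16) = 3.97.
  D >= 0, so the roots are real: z = (-b +/- sqrt(D)) / (2a) = (0.9 +/- 1.992486) / (-1.58).
    z_1 = (0.9 + 1.992486) / (-1.58) = -1.8307,   |z_1| = 1.8307.
    z_2 = (0.9 - 1.992486) / (-1.58) = 0.6914,   |z_2| = 0.6914.
Moduli of all roots: 0.8000, 1.8307, 0.6914.
All moduli strictly greater than 1? No.
Verdict: Not stationary.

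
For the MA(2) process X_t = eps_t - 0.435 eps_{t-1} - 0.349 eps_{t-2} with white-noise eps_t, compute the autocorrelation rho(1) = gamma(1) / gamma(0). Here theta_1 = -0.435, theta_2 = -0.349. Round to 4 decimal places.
\rho(1) = -0.2160

For an MA(q) process with theta_0 = 1, the autocovariance is
  gamma(k) = sigma^2 * sum_{i=0..q-k} theta_i * theta_{i+k},
and rho(k) = gamma(k) / gamma(0). Sigma^2 cancels.
  numerator   = (1)*(-0.435) + (-0.435)*(-0.349) = -0.283185.
  denominator = (1)^2 + (-0.435)^2 + (-0.349)^2 = 1.311026.
  rho(1) = -0.283185 / 1.311026 = -0.2160.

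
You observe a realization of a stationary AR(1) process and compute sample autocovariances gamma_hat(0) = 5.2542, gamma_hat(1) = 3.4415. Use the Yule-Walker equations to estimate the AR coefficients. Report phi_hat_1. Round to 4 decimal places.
\hat\phi_{1} = 0.6550

The Yule-Walker equations for an AR(p) process read, in matrix form,
  Gamma_p phi = r_p,   with   (Gamma_p)_{ij} = gamma(|i - j|),
                       (r_p)_i = gamma(i),   i,j = 1..p.
Substitute the sample gammas (Toeplitz matrix and right-hand side of size 1):
  Gamma_p = [[5.2542]]
  r_p     = [3.4415]
With p = 1 this is the single equation gamma(0) phi_1 = gamma(1):
  phi_hat_1 = gamma(1) / gamma(0) = 3.4415 / 5.2542 = 0.6550.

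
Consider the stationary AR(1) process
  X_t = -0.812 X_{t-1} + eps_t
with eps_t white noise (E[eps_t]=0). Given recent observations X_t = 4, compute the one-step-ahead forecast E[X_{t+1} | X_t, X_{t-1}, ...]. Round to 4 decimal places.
E[X_{t+1} \mid \mathcal F_t] = -3.2480

For an AR(p) model X_t = c + sum_i phi_i X_{t-i} + eps_t, the
one-step-ahead conditional mean is
  E[X_{t+1} | X_t, ...] = c + sum_i phi_i X_{t+1-i}.
Substitute known values:
  E[X_{t+1} | ...] = (-0.812) * (4)
                   = -3.2480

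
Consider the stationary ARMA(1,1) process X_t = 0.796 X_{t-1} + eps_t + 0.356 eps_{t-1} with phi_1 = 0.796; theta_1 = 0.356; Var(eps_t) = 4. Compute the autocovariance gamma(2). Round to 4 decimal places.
\gamma(2) = 12.8482

Multiply the model equation by X_{t-k} and take expectations. With theta_0 = psi_0 = 1 and psi_j the MA(infinity) weights, this gives
  gamma(k) - sum_i phi_i gamma(k-i) = c_k,
  c_k = sigma^2 * sum_{j=k..q} theta_j psi_{j-k}   (c_k = 0 for k > q),
using gamma(-m) = gamma(m).
psi-weights needed (psi_j = theta_j + sum_i phi_i psi_{j-i}):
  psi_1 = theta_1 + phi_1 = 0.356 + (0.796) = 1.152
Right-hand sides:
  c_0 = sigma^2 (1 + theta_1 psi_1) = 4 * (1 + (0.356)(1.152)) = 4 * 1.410112 = 5.640448
  c_1 = sigma^2 theta_1 = 4 * (0.356) = 1.424
  c_2 = 0
Equations for k = 0 and k = 1 (AR order 1):
  gamma(0) = phi_1 gamma(1) + c_0
  gamma(1) = phi_1 gamma(0) + c_1
Substituting the second into the first: gamma(0) (1 - phi_1^2) = c_0 + phi_1 c_1, so
  gamma(0) = (c_0 + phi_1 c_1) / (1 - phi_1^2) = (5.640448 + (0.796)(1.424)) / (1 - (0.796)^2) = 6.773952 / 0.366384 = 18.488668.
  gamma(1) = phi_1 gamma(0) + c_1 = (0.796)(18.488668) + (1.424) = 16.140979.
For k = 2 (> q): gamma(2) = phi_1 gamma(1) = (0.796)(16.140979) = 12.84822.
Therefore gamma(2) = 12.8482 (to 4 decimal places).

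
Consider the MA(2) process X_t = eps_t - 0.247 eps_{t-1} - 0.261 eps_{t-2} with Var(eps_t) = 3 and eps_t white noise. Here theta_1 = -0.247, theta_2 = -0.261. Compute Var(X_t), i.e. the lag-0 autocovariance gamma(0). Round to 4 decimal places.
\gamma(0) = 3.3874

For an MA(q) process X_t = eps_t + sum_i theta_i eps_{t-i} with
Var(eps_t) = sigma^2, the variance is
  gamma(0) = sigma^2 * (1 + sum_i theta_i^2).
  sum_i theta_i^2 = (-0.247)^2 + (-0.261)^2 = 0.061009 + 0.068121 = 0.12913.
  gamma(0) = 3 * (1 + 0.12913) = 3 * 1.12913 = 3.38739, which rounds to 3.3874.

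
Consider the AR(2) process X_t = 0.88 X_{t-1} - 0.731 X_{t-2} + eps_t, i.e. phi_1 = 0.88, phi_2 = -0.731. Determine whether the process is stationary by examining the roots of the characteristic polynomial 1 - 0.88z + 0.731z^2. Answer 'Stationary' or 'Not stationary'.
\text{Stationary}

The AR(p) characteristic polynomial is P(z) = 1 - 0.88z + 0.731z^2.
Stationarity requires all roots to lie outside the unit circle, i.e. |z| > 1 for every root.
Set 1 + (-0.88) z + (0.731) z^2 = 0, i.e. a z^2 + b z + c = 0 with a = 0.731, b = -0.88, c = 1.
Discriminant D = b^2 - 4ac = (-0.88)^2 - 4*(0.731)*1 = 0.7744 - (2.924) = -2.1496.
D < 0, so the roots are the complex-conjugate pair z = (-b +/- i sqrt(-D)) / (2a) = 0.6019 +/- 1.0028i.
For a conjugate pair |z|^2 = z * conj(z) = (product of roots) = c/a = 1/(0.731) = 1.367989, so |z| = sqrt(1.367989) = 1.1696 for both roots.
Moduli of all roots: 1.1696, 1.1696.
All moduli strictly greater than 1? Yes.
Verdict: Stationary.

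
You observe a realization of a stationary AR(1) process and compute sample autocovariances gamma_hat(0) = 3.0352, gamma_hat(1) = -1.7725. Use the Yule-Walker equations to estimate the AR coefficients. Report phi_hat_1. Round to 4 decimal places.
\hat\phi_{1} = -0.5840

The Yule-Walker equations for an AR(p) process read, in matrix form,
  Gamma_p phi = r_p,   with   (Gamma_p)_{ij} = gamma(|i - j|),
                       (r_p)_i = gamma(i),   i,j = 1..p.
Substitute the sample gammas (Toeplitz matrix and right-hand side of size 1):
  Gamma_p = [[3.0352]]
  r_p     = [-1.7725]
With p = 1 this is the single equation gamma(0) phi_1 = gamma(1):
  phi_hat_1 = gamma(1) / gamma(0) = -1.7725 / 3.0352 = -0.5840.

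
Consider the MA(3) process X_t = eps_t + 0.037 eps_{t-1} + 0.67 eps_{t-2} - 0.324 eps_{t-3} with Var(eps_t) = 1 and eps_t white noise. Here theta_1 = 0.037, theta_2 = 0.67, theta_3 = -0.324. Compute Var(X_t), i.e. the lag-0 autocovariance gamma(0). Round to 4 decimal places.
\gamma(0) = 1.5552

For an MA(q) process X_t = eps_t + sum_i theta_i eps_{t-i} with
Var(eps_t) = sigma^2, the variance is
  gamma(0) = sigma^2 * (1 + sum_i theta_i^2).
  sum_i theta_i^2 = (0.037)^2 + (0.67)^2 + (-0.324)^2 = 0.001369 + 0.4489 + 0.104976 = 0.555245.
  gamma(0) = 1 * (1 + 0.555245) = 1 * 1.555245 = 1.555245, which rounds to 1.5552.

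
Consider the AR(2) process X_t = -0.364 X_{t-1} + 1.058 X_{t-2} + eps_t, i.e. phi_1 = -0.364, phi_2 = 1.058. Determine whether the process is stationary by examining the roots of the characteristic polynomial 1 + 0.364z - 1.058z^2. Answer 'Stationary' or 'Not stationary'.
\text{Not stationary}

The AR(p) characteristic polynomial is P(z) = 1 + 0.364z - 1.058z^2.
Stationarity requires all roots to lie outside the unit circle, i.e. |z| > 1 for every root.
Set 1 + (0.364) z + (-1.058) z^2 = 0, i.e. a z^2 + b z + c = 0 with a = -1.058, b = 0.364, c = 1.
Discriminant D = b^2 - 4ac = (0.364)^2 - 4*(-1.058)*1 = 0.132496 - (-4.232) = 4.364496.
D >= 0, so the roots are real: z = (-b +/- sqrt(D)) / (2a) = (-0.364 +/- 2.089138) / (-2.116).
  z_1 = (-0.364 + 2.089138) / (-2.116) = -0.8153,   |z_1| = 0.8153.
  z_2 = (-0.364 - 2.089138) / (-2.116) = 1.1593,   |z_2| = 1.1593.
Moduli of all roots: 0.8153, 1.1593.
All moduli strictly greater than 1? No.
Verdict: Not stationary.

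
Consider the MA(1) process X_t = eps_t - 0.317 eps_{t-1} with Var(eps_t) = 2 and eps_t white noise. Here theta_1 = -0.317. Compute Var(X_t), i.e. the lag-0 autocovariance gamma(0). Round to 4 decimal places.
\gamma(0) = 2.2010

For an MA(q) process X_t = eps_t + sum_i theta_i eps_{t-i} with
Var(eps_t) = sigma^2, the variance is
  gamma(0) = sigma^2 * (1 + sum_i theta_i^2).
  sum_i theta_i^2 = (-0.317)^2 = 0.100489.
  gamma(0) = 2 * (1 + 0.100489) = 2 * 1.100489 = 2.200978, which rounds to 2.2010.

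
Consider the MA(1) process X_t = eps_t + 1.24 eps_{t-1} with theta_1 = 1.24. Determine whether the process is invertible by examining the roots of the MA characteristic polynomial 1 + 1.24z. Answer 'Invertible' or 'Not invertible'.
\text{Not invertible}

The MA(q) characteristic polynomial is P(z) = 1 + 1.24z.
Invertibility requires all roots to lie outside the unit circle, i.e. |z| > 1 for every root.
This is linear in z: 1 + (1.24) z = 0  =>  z = -1/(1.24) = -0.806452,  |z| = 0.806452.
Moduli of all roots: 0.8065.
All moduli strictly greater than 1? No.
Verdict: Not invertible.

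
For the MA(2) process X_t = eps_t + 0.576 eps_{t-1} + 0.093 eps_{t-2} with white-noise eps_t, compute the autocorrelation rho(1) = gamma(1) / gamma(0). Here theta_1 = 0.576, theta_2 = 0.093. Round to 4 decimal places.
\rho(1) = 0.4697

For an MA(q) process with theta_0 = 1, the autocovariance is
  gamma(k) = sigma^2 * sum_{i=0..q-k} theta_i * theta_{i+k},
and rho(k) = gamma(k) / gamma(0). Sigma^2 cancels.
  numerator   = (1)*(0.576) + (0.576)*(0.093) = 0.629568.
  denominator = (1)^2 + (0.576)^2 + (0.093)^2 = 1.340425.
  rho(1) = 0.629568 / 1.340425 = 0.4697.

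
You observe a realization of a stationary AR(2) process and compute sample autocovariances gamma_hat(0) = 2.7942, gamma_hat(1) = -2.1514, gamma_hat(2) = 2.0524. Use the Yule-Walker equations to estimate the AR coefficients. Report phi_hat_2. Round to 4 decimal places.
\hat\phi_{2} = 0.3480

The Yule-Walker equations for an AR(p) process read, in matrix form,
  Gamma_p phi = r_p,   with   (Gamma_p)_{ij} = gamma(|i - j|),
                       (r_p)_i = gamma(i),   i,j = 1..p.
Substitute the sample gammas (Toeplitz matrix and right-hand side of size 2):
  Gamma_p = [[2.7942, -2.1514], [-2.1514, 2.7942]]
  r_p     = [-2.1514, 2.0524]
Written out:
  2.7942 phi_1 - 2.1514 phi_2 = -2.1514
  -2.1514 phi_1 + 2.7942 phi_2 = 2.0524
Solve by Cramer's rule:
  det = gamma(0)^2 - gamma(1)^2 = (2.7942)^2 - (-2.1514)^2 = 7.80755364 - 4.62852196 = 3.17903168
  phi_hat_1 = [gamma(1) gamma(0) - gamma(1) gamma(2)] / det = [(-2.1514)(2.7942) - (-2.1514)(2.0524)] / 3.17903168 = -1.59590852 / 3.17903168 = -0.502
  phi_hat_2 = [gamma(0) gamma(2) - gamma(1)^2] / det = [(2.7942)(2.0524) - (-2.1514)^2] / 3.17903168 = 1.10629412 / 3.17903168 = 0.348
So phi_hat = [-0.5020, 0.3480].
Therefore phi_hat_2 = 0.3480.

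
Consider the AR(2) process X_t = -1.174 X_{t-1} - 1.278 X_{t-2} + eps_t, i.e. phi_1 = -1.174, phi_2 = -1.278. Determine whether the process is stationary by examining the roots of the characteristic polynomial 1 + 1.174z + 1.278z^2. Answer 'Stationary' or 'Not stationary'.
\text{Not stationary}

The AR(p) characteristic polynomial is P(z) = 1 + 1.174z + 1.278z^2.
Stationarity requires all roots to lie outside the unit circle, i.e. |z| > 1 for every root.
Set 1 + (1.174) z + (1.278) z^2 = 0, i.e. a z^2 + b z + c = 0 with a = 1.278, b = 1.174, c = 1.
Discriminant D = b^2 - 4ac = (1.174)^2 - 4*(1.278)*1 = 1.378276 - (5.112) = -3.733724.
D < 0, so the roots are the complex-conjugate pair z = (-b +/- i sqrt(-D)) / (2a) = -0.4593 +/- 0.756i.
For a conjugate pair |z|^2 = z * conj(z) = (product of roots) = c/a = 1/(1.278) = 0.782473, so |z| = sqrt(0.782473) = 0.8846 for both roots.
Moduli of all roots: 0.8846, 0.8846.
All moduli strictly greater than 1? No.
Verdict: Not stationary.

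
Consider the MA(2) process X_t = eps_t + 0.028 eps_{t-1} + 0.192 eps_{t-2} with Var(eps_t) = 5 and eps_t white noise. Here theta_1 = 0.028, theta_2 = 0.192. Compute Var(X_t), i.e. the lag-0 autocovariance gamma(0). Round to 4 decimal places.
\gamma(0) = 5.1882

For an MA(q) process X_t = eps_t + sum_i theta_i eps_{t-i} with
Var(eps_t) = sigma^2, the variance is
  gamma(0) = sigma^2 * (1 + sum_i theta_i^2).
  sum_i theta_i^2 = (0.028)^2 + (0.192)^2 = 0.000784 + 0.036864 = 0.037648.
  gamma(0) = 5 * (1 + 0.037648) = 5 * 1.037648 = 5.18824, which rounds to 5.1882.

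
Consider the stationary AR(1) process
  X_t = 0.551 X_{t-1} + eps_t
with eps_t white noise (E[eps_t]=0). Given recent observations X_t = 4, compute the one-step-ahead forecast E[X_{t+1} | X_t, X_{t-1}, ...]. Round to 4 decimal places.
E[X_{t+1} \mid \mathcal F_t] = 2.2040

For an AR(p) model X_t = c + sum_i phi_i X_{t-i} + eps_t, the
one-step-ahead conditional mean is
  E[X_{t+1} | X_t, ...] = c + sum_i phi_i X_{t+1-i}.
Substitute known values:
  E[X_{t+1} | ...] = (0.551) * (4)
                   = 2.2040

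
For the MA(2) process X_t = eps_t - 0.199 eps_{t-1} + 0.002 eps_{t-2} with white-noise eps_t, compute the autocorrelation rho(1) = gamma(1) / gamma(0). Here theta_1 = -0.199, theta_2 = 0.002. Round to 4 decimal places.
\rho(1) = -0.1918

For an MA(q) process with theta_0 = 1, the autocovariance is
  gamma(k) = sigma^2 * sum_{i=0..q-k} theta_i * theta_{i+k},
and rho(k) = gamma(k) / gamma(0). Sigma^2 cancels.
  numerator   = (1)*(-0.199) + (-0.199)*(0.002) = -0.199398.
  denominator = (1)^2 + (-0.199)^2 + (0.002)^2 = 1.039605.
  rho(1) = -0.199398 / 1.039605 = -0.1918.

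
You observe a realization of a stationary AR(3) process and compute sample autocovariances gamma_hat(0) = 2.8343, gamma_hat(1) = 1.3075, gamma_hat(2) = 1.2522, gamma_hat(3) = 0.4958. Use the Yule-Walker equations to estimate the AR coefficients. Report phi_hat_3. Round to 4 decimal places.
\hat\phi_{3} = -0.1440

The Yule-Walker equations for an AR(p) process read, in matrix form,
  Gamma_p phi = r_p,   with   (Gamma_p)_{ij} = gamma(|i - j|),
                       (r_p)_i = gamma(i),   i,j = 1..p.
Substitute the sample gammas (Toeplitz matrix and right-hand side of size 3):
  Gamma_p = [[2.8343, 1.3075, 1.2522], [1.3075, 2.8343, 1.3075], [1.2522, 1.3075, 2.8343]]
  r_p     = [1.3075, 1.2522, 0.4958]
Written out (R1..R3):
  (R1) 2.8343 phi_1 + 1.3075 phi_2 + 1.2522 phi_3 = 1.3075
  (R2) 1.3075 phi_1 + 2.8343 phi_2 + 1.3075 phi_3 = 1.2522
  (R3) 1.2522 phi_1 + 1.3075 phi_2 + 2.8343 phi_3 = 0.4958
Gaussian elimination:
  R2 <- R2 - (1.3075/2.8343) R1 = R2 - (0.461313) R1:  2.231133 phi_2 + 0.729844 phi_3 = 0.649033
  R3 <- R3 - (1.2522/2.8343) R1 = R3 - (0.441802) R1:  0.729844 phi_2 + 2.281075 phi_3 = -0.081856
  R3 <- R3 - (0.729844/2.231133) R2 = R3 - (0.327118) R2:  2.04233 phi_3 = -0.294167
Back-substitution:
  phi_hat_3 = -0.294167 / 2.04233 = -0.144035
  phi_hat_2 = (0.649033 - (0.729844)(-0.144035)) / 2.231133 = 0.338015
  phi_hat_1 = (1.3075 - (1.3075)(0.338015) - (1.2522)(-0.144035)) / 2.8343 = 0.369017
So phi_hat = [0.3690, 0.3380, -0.1440].
Therefore phi_hat_3 = -0.1440.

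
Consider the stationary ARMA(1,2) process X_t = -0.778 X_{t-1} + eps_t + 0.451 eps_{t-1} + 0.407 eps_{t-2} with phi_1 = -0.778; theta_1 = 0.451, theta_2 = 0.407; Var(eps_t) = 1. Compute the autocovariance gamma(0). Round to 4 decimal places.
\gamma(0) = 2.2152

Multiply the model equation by X_{t-k} and take expectations. With theta_0 = psi_0 = 1 and psi_j the MA(infinity) weights, this gives
  gamma(k) - sum_i phi_i gamma(k-i) = c_k,
  c_k = sigma^2 * sum_{j=k..q} theta_j psi_{j-k}   (c_k = 0 for k > q),
using gamma(-m) = gamma(m).
psi-weights needed (psi_j = theta_j + sum_i phi_i psi_{j-i}):
  psi_1 = theta_1 + phi_1 = 0.451 + (-0.778) = -0.327
  psi_2 = theta_2 + phi_1 psi_1 = 0.407 + (-0.778)(-0.327) = 0.661406
Right-hand sides:
  c_0 = sigma^2 (1 + theta_1 psi_1 + theta_2 psi_2) = 1 * (1 + (0.451)(-0.327) + (0.407)(0.661406)) = 1 * 1.121715 = 1.121715
  c_1 = sigma^2 (theta_1 + theta_2 psi_1) = 1 * (0.451 + (0.407)(-0.327)) = 0.317911
  c_2 = sigma^2 theta_2 = 1 * (0.407) = 0.407
Equations for k = 0 and k = 1 (AR order 1):
  gamma(0) = phi_1 gamma(1) + c_0
  gamma(1) = phi_1 gamma(0) + c_1
Substituting the second into the first: gamma(0) (1 - phi_1^2) = c_0 + phi_1 c_1, so
  gamma(0) = (c_0 + phi_1 c_1) / (1 - phi_1^2) = (1.121715 + (-0.778)(0.317911)) / (1 - (-0.778)^2) = 0.87438 / 0.394716 = 2.215214.
Therefore gamma(0) = 2.2152 (to 4 decimal places).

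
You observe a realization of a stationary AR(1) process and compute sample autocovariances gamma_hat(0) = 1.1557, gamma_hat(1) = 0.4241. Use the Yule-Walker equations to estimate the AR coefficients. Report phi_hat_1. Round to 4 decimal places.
\hat\phi_{1} = 0.3670

The Yule-Walker equations for an AR(p) process read, in matrix form,
  Gamma_p phi = r_p,   with   (Gamma_p)_{ij} = gamma(|i - j|),
                       (r_p)_i = gamma(i),   i,j = 1..p.
Substitute the sample gammas (Toeplitz matrix and right-hand side of size 1):
  Gamma_p = [[1.1557]]
  r_p     = [0.4241]
With p = 1 this is the single equation gamma(0) phi_1 = gamma(1):
  phi_hat_1 = gamma(1) / gamma(0) = 0.4241 / 1.1557 = 0.3670.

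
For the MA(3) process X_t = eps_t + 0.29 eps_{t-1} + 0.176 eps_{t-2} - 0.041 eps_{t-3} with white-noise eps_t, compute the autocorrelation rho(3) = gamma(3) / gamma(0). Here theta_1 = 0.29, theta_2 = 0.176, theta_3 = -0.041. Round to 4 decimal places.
\rho(3) = -0.0367

For an MA(q) process with theta_0 = 1, the autocovariance is
  gamma(k) = sigma^2 * sum_{i=0..q-k} theta_i * theta_{i+k},
and rho(k) = gamma(k) / gamma(0). Sigma^2 cancels.
  numerator   = (1)*(-0.041) = -0.041.
  denominator = (1)^2 + (0.29)^2 + (0.176)^2 + (-0.041)^2 = 1.116757.
  rho(3) = -0.041 / 1.116757 = -0.0367.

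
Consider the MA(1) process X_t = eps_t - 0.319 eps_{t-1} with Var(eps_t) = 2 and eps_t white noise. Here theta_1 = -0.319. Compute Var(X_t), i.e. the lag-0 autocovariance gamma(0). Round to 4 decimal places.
\gamma(0) = 2.2035

For an MA(q) process X_t = eps_t + sum_i theta_i eps_{t-i} with
Var(eps_t) = sigma^2, the variance is
  gamma(0) = sigma^2 * (1 + sum_i theta_i^2).
  sum_i theta_i^2 = (-0.319)^2 = 0.101761.
  gamma(0) = 2 * (1 + 0.101761) = 2 * 1.101761 = 2.203522, which rounds to 2.2035.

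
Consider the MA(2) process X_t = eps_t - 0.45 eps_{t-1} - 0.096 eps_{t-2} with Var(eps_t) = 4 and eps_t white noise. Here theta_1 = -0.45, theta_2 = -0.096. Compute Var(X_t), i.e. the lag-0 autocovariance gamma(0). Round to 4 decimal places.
\gamma(0) = 4.8469

For an MA(q) process X_t = eps_t + sum_i theta_i eps_{t-i} with
Var(eps_t) = sigma^2, the variance is
  gamma(0) = sigma^2 * (1 + sum_i theta_i^2).
  sum_i theta_i^2 = (-0.45)^2 + (-0.096)^2 = 0.2025 + 0.009216 = 0.211716.
  gamma(0) = 4 * (1 + 0.211716) = 4 * 1.211716 = 4.846864, which rounds to 4.8469.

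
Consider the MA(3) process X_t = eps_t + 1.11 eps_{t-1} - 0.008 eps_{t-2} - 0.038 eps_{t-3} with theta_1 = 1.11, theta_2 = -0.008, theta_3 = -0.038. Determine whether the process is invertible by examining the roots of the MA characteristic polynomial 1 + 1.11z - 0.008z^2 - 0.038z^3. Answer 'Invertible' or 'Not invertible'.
\text{Not invertible}

The MA(q) characteristic polynomial is P(z) = 1 + 1.11z - 0.008z^2 - 0.038z^3.
Invertibility requires all roots to lie outside the unit circle, i.e. |z| > 1 for every root.
Degree 3: look for a simple real root z0 first, then factor out (1 - z/z0) and solve the remaining quadratic.
Testing z0 = -5: P(-5) = 1 + (1.11)(-5) + (-0.008)(-5)^2 + (-0.038)(-5)^3
  = 1 + (-5.55) + (-0.2) + (4.75) = 0.  So z_0 = -5 is a root, |z_0| = 5.
Divide out the factor (1 + 0.2 z) = (1 - z/z0) (since 1/z0 = -0.2):
  P(z) = (1 + 0.2 z)(1 + (0.91) z + (-0.19) z^2)
  [check: z-coef 0.91 - (-0.2) = 1.11; z^2-coef -0.19 - (-0.2)(0.91) = -0.008; z^3-coef -(-0.2)(-0.19) = -0.038.]
Remaining roots from the quadratic factor 1 + (0.91) z + (-0.19) z^2:
  Set 1 + (0.91) z + (-0.19) z^2 = 0, i.e. a z^2 + b z + c = 0 with a = -0.19, b = 0.91, c = 1.
  Discriminant D = b^2 - 4ac = (0.91)^2 - 4*(-0.19)*1 = 0.8281 - (-0.76) = 1.5881.
  D >= 0, so the roots are real: z = (-b +/- sqrt(D)) / (2a) = (-0.91 +/- 1.260198) / (-0.38).
    z_1 = (-0.91 + 1.260198) / (-0.38) = -0.9216,   |z_1| = 0.9216.
    z_2 = (-0.91 - 1.260198) / (-0.38) = 5.711,   |z_2| = 5.711.
Moduli of all roots: 5.0000, 0.9216, 5.7110.
All moduli strictly greater than 1? No.
Verdict: Not invertible.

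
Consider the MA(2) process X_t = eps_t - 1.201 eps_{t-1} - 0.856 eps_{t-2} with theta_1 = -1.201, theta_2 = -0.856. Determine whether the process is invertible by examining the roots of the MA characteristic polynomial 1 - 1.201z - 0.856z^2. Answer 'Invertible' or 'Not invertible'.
\text{Not invertible}

The MA(q) characteristic polynomial is P(z) = 1 - 1.201z - 0.856z^2.
Invertibility requires all roots to lie outside the unit circle, i.e. |z| > 1 for every root.
Set 1 + (-1.201) z + (-0.856) z^2 = 0, i.e. a z^2 + b z + c = 0 with a = -0.856, b = -1.201, c = 1.
Discriminant D = b^2 - 4ac = (-1.201)^2 - 4*(-0.856)*1 = 1.442401 - (-3.424) = 4.866401.
D >= 0, so the roots are real: z = (-b +/- sqrt(D)) / (2a) = (1.201 +/- 2.205992) / (-1.712).
  z_1 = (1.201 + 2.205992) / (-1.712) = -1.9901,   |z_1| = 1.9901.
  z_2 = (1.201 - 2.205992) / (-1.712) = 0.587,   |z_2| = 0.587.
Moduli of all roots: 1.9901, 0.5870.
All moduli strictly greater than 1? No.
Verdict: Not invertible.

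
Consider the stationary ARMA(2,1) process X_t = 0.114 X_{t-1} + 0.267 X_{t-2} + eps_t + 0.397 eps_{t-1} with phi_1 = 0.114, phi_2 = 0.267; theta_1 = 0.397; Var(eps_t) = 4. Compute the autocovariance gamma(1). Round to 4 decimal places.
\gamma(1) = 3.0459

Multiply the model equation by X_{t-k} and take expectations. With theta_0 = psi_0 = 1 and psi_j the MA(infinity) weights, this gives
  gamma(k) - sum_i phi_i gamma(k-i) = c_k,
  c_k = sigma^2 * sum_{j=k..q} theta_j psi_{j-k}   (c_k = 0 for k > q),
using gamma(-m) = gamma(m).
psi-weights needed (psi_j = theta_j + sum_i phi_i psi_{j-i}):
  psi_1 = theta_1 + phi_1 = 0.397 + (0.114) = 0.511
Right-hand sides:
  c_0 = sigma^2 (1 + theta_1 psi_1) = 4 * (1 + (0.397)(0.511)) = 4 * 1.202867 = 4.811468
  c_1 = sigma^2 theta_1 = 4 * (0.397) = 1.588
  c_2 = 0
Equations for k = 0, 1, 2 (AR order 2, c_2 = 0):
  (E0) gamma(0) = phi_1 gamma(1) + phi_2 gamma(2) + c_0
  (E1) gamma(1) = phi_1 gamma(0) + phi_2 gamma(1) + c_1
  (E2) gamma(2) = phi_1 gamma(1) + phi_2 gamma(0)
From (E1): gamma(1) = A gamma(0) + B with
  A = phi_1 / (1 - phi_2) = 0.114 / 0.733 = 0.155525,   B = c_1 / (1 - phi_2) = 1.588 / 0.733 = 2.166439.
Insert (E2) into (E0): gamma(0) (1 - phi_2^2) = phi_1 (1 + phi_2) gamma(1) + c_0.
  phi_1 (1 + phi_2) = (0.114)(1.267) = 0.144438,   1 - phi_2^2 = 0.928711.
Replace gamma(1) by A gamma(0) + B and collect gamma(0):
  gamma(0) [0.928711 - (0.144438)(0.155525)] = (0.144438)(2.166439) + 4.811468
  gamma(0) * 0.906247 = 5.124384
  gamma(0) = 5.124384 / 0.906247 = 5.65451.
  gamma(1) = A gamma(0) + B = (0.155525)(5.65451) + (2.166439) = 3.045858.
Therefore gamma(1) = 3.0459 (to 4 decimal places).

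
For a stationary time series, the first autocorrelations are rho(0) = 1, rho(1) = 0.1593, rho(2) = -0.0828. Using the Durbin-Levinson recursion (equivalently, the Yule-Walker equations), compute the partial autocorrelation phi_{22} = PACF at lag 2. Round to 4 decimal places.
\phi_{22} = -0.1110

The PACF at lag k is phi_{kk}, the last component of the solution
to the Yule-Walker system G_k phi = r_k where
  (G_k)_{ij} = rho(|i - j|), (r_k)_i = rho(i), i,j = 1..k.
Equivalently, Durbin-Levinson gives phi_{kk} iteratively:
  phi_{11} = rho(1)
  phi_{kk} = [rho(k) - sum_{j=1..k-1} phi_{k-1,j} rho(k-j)]
            / [1 - sum_{j=1..k-1} phi_{k-1,j} rho(j)],
  phi_{k,j} = phi_{k-1,j} - phi_{kk} phi_{k-1,k-j},  j = 1..k-1.
Step k = 1:
  phi_11 = rho(1) = 0.1593.
Step k = 2:
  phi_22 = [rho(2) - phi_11 rho(1)] / [1 - phi_11 rho(1)] = [-0.0828 - (0.1593)(0.1593)] / [1 - (0.1593)(0.1593)]
         = -0.10817649 / 0.97462351 = -0.111.
Therefore phi_{22} = -0.1110.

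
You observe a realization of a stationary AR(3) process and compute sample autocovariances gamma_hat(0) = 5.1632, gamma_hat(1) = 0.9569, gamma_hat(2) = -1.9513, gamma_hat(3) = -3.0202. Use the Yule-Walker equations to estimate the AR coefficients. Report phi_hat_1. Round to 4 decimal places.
\hat\phi_{1} = 0.0450

The Yule-Walker equations for an AR(p) process read, in matrix form,
  Gamma_p phi = r_p,   with   (Gamma_p)_{ij} = gamma(|i - j|),
                       (r_p)_i = gamma(i),   i,j = 1..p.
Substitute the sample gammas (Toeplitz matrix and right-hand side of size 3):
  Gamma_p = [[5.1632, 0.9569, -1.9513], [0.9569, 5.1632, 0.9569], [-1.9513, 0.9569, 5.1632]]
  r_p     = [0.9569, -1.9513, -3.0202]
Written out (R1..R3):
  (R1) 5.1632 phi_1 + 0.9569 phi_2 - 1.9513 phi_3 = 0.9569
  (R2) 0.9569 phi_1 + 5.1632 phi_2 + 0.9569 phi_3 = -1.9513
  (R3) -1.9513 phi_1 + 0.9569 phi_2 + 5.1632 phi_3 = -3.0202
Gaussian elimination:
  R2 <- R2 - (0.9569/5.1632) R1 = R2 - (0.185331) R1:  4.985857 phi_2 + 1.318536 phi_3 = -2.128643
  R3 <- R3 - (-1.9513/5.1632) R1 = R3 - (-0.377925) R1:  1.318536 phi_2 + 4.425756 phi_3 = -2.658564
  R3 <- R3 - (1.318536/4.985857) R2 = R3 - (0.264455) R2:  4.077062 phi_3 = -2.095633
Back-substitution:
  phi_hat_3 = -2.095633 / 4.077062 = -0.514006
  phi_hat_2 = (-2.128643 - (1.318536)(-0.514006)) / 4.985857 = -0.291005
  phi_hat_1 = (0.9569 - (0.9569)(-0.291005) - (-1.9513)(-0.514006)) / 5.1632 = 0.045008
So phi_hat = [0.0450, -0.2910, -0.5140].
Therefore phi_hat_1 = 0.0450.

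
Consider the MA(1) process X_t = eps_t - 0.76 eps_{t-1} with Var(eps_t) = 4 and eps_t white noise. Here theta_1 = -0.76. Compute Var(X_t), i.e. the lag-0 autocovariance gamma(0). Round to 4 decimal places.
\gamma(0) = 6.3104

For an MA(q) process X_t = eps_t + sum_i theta_i eps_{t-i} with
Var(eps_t) = sigma^2, the variance is
  gamma(0) = sigma^2 * (1 + sum_i theta_i^2).
  sum_i theta_i^2 = (-0.76)^2 = 0.5776.
  gamma(0) = 4 * (1 + 0.5776) = 4 * 1.5776 = 6.3104.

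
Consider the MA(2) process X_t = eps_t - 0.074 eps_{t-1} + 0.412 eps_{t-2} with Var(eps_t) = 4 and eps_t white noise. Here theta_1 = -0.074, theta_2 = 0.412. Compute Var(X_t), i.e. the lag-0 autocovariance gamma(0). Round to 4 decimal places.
\gamma(0) = 4.7009

For an MA(q) process X_t = eps_t + sum_i theta_i eps_{t-i} with
Var(eps_t) = sigma^2, the variance is
  gamma(0) = sigma^2 * (1 + sum_i theta_i^2).
  sum_i theta_i^2 = (-0.074)^2 + (0.412)^2 = 0.005476 + 0.169744 = 0.17522.
  gamma(0) = 4 * (1 + 0.17522) = 4 * 1.17522 = 4.70088, which rounds to 4.7009.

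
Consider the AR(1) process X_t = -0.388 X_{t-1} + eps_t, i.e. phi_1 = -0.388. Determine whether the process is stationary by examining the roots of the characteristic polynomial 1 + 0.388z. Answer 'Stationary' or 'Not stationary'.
\text{Stationary}

The AR(p) characteristic polynomial is P(z) = 1 + 0.388z.
Stationarity requires all roots to lie outside the unit circle, i.e. |z| > 1 for every root.
This is linear in z: 1 + (0.388) z = 0  =>  z = -1/(0.388) = -2.57732,  |z| = 2.57732.
Moduli of all roots: 2.5773.
All moduli strictly greater than 1? Yes.
Verdict: Stationary.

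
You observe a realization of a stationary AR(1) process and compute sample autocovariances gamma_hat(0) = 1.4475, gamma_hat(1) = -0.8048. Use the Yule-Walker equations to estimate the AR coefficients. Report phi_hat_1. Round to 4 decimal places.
\hat\phi_{1} = -0.5560

The Yule-Walker equations for an AR(p) process read, in matrix form,
  Gamma_p phi = r_p,   with   (Gamma_p)_{ij} = gamma(|i - j|),
                       (r_p)_i = gamma(i),   i,j = 1..p.
Substitute the sample gammas (Toeplitz matrix and right-hand side of size 1):
  Gamma_p = [[1.4475]]
  r_p     = [-0.8048]
With p = 1 this is the single equation gamma(0) phi_1 = gamma(1):
  phi_hat_1 = gamma(1) / gamma(0) = -0.8048 / 1.4475 = -0.5560.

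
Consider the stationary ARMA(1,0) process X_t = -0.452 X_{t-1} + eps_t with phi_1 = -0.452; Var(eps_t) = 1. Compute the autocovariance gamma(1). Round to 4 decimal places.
\gamma(1) = -0.5681

Multiply the model equation by X_{t-k} and take expectations. With theta_0 = psi_0 = 1 and psi_j the MA(infinity) weights, this gives
  gamma(k) - sum_i phi_i gamma(k-i) = c_k,
  c_k = sigma^2 * sum_{j=k..q} theta_j psi_{j-k}   (c_k = 0 for k > q),
using gamma(-m) = gamma(m).
Pure AR (q = 0): c_0 = sigma^2 = 1, c_k = 0 for k >= 1.
Equations for k = 0 and k = 1 (AR order 1):
  gamma(0) = phi_1 gamma(1) + c_0
  gamma(1) = phi_1 gamma(0) + c_1
Substituting the second into the first: gamma(0) (1 - phi_1^2) = c_0 + phi_1 c_1, so
  gamma(0) = c_0 / (1 - phi_1^2) = 1 / (1 - (-0.452)^2) = 1 / 0.795696 = 1.256761.
  gamma(1) = phi_1 gamma(0) = (-0.452)(1.256761) = -0.568056.
Therefore gamma(1) = -0.5681 (to 4 decimal places).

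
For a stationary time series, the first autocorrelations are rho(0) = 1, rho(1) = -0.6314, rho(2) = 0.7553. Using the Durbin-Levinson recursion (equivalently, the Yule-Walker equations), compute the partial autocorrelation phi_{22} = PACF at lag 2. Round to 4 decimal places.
\phi_{22} = 0.5931

The PACF at lag k is phi_{kk}, the last component of the solution
to the Yule-Walker system G_k phi = r_k where
  (G_k)_{ij} = rho(|i - j|), (r_k)_i = rho(i), i,j = 1..k.
Equivalently, Durbin-Levinson gives phi_{kk} iteratively:
  phi_{11} = rho(1)
  phi_{kk} = [rho(k) - sum_{j=1..k-1} phi_{k-1,j} rho(k-j)]
            / [1 - sum_{j=1..k-1} phi_{k-1,j} rho(j)],
  phi_{k,j} = phi_{k-1,j} - phi_{kk} phi_{k-1,k-j},  j = 1..k-1.
Step k = 1:
  phi_11 = rho(1) = -0.6314.
Step k = 2:
  phi_22 = [rho(2) - phi_11 rho(1)] / [1 - phi_11 rho(1)] = [0.7553 - (-0.6314)(-0.6314)] / [1 - (-0.6314)(-0.6314)]
         = 0.35663404 / 0.60133404 = 0.5931.
Therefore phi_{22} = 0.5931.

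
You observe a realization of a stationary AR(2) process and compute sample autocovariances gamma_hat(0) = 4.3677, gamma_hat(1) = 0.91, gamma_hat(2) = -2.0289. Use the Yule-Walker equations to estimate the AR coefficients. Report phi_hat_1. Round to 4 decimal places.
\hat\phi_{1} = 0.3190

The Yule-Walker equations for an AR(p) process read, in matrix form,
  Gamma_p phi = r_p,   with   (Gamma_p)_{ij} = gamma(|i - j|),
                       (r_p)_i = gamma(i),   i,j = 1..p.
Substitute the sample gammas (Toeplitz matrix and right-hand side of size 2):
  Gamma_p = [[4.3677, 0.91], [0.91, 4.3677]]
  r_p     = [0.91, -2.0289]
Written out:
  4.3677 phi_1 + 0.91 phi_2 = 0.91
  0.91 phi_1 + 4.3677 phi_2 = -2.0289
Solve by Cramer's rule:
  det = gamma(0)^2 - gamma(1)^2 = (4.3677)^2 - (0.91)^2 = 19.07680329 - 0.8281 = 18.24870329
  phi_hat_1 = [gamma(1) gamma(0) - gamma(1) gamma(2)] / det = [(0.91)(4.3677) - (0.91)(-2.0289)] / 18.24870329 = 5.820906 / 18.24870329 = 0.319
  phi_hat_2 = [gamma(0) gamma(2) - gamma(1)^2] / det = [(4.3677)(-2.0289) - (0.91)^2] / 18.24870329 = -9.68972653 / 18.24870329 = -0.531
So phi_hat = [0.3190, -0.5310].
Therefore phi_hat_1 = 0.3190.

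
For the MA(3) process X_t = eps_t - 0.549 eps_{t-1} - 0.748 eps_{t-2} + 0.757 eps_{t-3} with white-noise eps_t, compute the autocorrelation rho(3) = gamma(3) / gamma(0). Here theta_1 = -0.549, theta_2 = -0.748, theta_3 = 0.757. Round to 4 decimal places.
\rho(3) = 0.3110

For an MA(q) process with theta_0 = 1, the autocovariance is
  gamma(k) = sigma^2 * sum_{i=0..q-k} theta_i * theta_{i+k},
and rho(k) = gamma(k) / gamma(0). Sigma^2 cancels.
  numerator   = (1)*(0.757) = 0.757.
  denominator = (1)^2 + (-0.549)^2 + (-0.748)^2 + (0.757)^2 = 2.433954.
  rho(3) = 0.757 / 2.433954 = 0.3110.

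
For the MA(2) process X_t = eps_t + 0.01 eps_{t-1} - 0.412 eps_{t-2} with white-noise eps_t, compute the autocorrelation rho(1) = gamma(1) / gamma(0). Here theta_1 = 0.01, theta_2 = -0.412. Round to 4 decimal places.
\rho(1) = 0.0050

For an MA(q) process with theta_0 = 1, the autocovariance is
  gamma(k) = sigma^2 * sum_{i=0..q-k} theta_i * theta_{i+k},
and rho(k) = gamma(k) / gamma(0). Sigma^2 cancels.
  numerator   = (1)*(0.01) + (0.01)*(-0.412) = 0.00588.
  denominator = (1)^2 + (0.01)^2 + (-0.412)^2 = 1.169844.
  rho(1) = 0.00588 / 1.169844 = 0.0050.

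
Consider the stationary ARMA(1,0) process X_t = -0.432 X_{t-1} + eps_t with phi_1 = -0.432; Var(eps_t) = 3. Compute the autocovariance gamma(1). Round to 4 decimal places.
\gamma(1) = -1.5934

Multiply the model equation by X_{t-k} and take expectations. With theta_0 = psi_0 = 1 and psi_j the MA(infinity) weights, this gives
  gamma(k) - sum_i phi_i gamma(k-i) = c_k,
  c_k = sigma^2 * sum_{j=k..q} theta_j psi_{j-k}   (c_k = 0 for k > q),
using gamma(-m) = gamma(m).
Pure AR (q = 0): c_0 = sigma^2 = 3, c_k = 0 for k >= 1.
Equations for k = 0 and k = 1 (AR order 1):
  gamma(0) = phi_1 gamma(1) + c_0
  gamma(1) = phi_1 gamma(0) + c_1
Substituting the second into the first: gamma(0) (1 - phi_1^2) = c_0 + phi_1 c_1, so
  gamma(0) = c_0 / (1 - phi_1^2) = 3 / (1 - (-0.432)^2) = 3 / 0.813376 = 3.688331.
  gamma(1) = phi_1 gamma(0) = (-0.432)(3.688331) = -1.593359.
Therefore gamma(1) = -1.5934 (to 4 decimal places).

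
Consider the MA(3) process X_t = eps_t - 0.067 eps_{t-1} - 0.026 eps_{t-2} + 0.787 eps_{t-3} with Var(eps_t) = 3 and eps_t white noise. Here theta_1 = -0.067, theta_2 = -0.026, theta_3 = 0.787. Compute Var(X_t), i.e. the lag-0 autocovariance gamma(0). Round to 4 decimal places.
\gamma(0) = 4.8736

For an MA(q) process X_t = eps_t + sum_i theta_i eps_{t-i} with
Var(eps_t) = sigma^2, the variance is
  gamma(0) = sigma^2 * (1 + sum_i theta_i^2).
  sum_i theta_i^2 = (-0.067)^2 + (-0.026)^2 + (0.787)^2 = 0.004489 + 0.000676 + 0.619369 = 0.624534.
  gamma(0) = 3 * (1 + 0.624534) = 3 * 1.624534 = 4.873602, which rounds to 4.8736.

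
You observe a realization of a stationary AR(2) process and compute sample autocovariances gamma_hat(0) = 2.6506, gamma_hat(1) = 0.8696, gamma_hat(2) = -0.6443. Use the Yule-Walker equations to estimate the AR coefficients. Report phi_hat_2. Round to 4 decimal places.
\hat\phi_{2} = -0.3930

The Yule-Walker equations for an AR(p) process read, in matrix form,
  Gamma_p phi = r_p,   with   (Gamma_p)_{ij} = gamma(|i - j|),
                       (r_p)_i = gamma(i),   i,j = 1..p.
Substitute the sample gammas (Toeplitz matrix and right-hand side of size 2):
  Gamma_p = [[2.6506, 0.8696], [0.8696, 2.6506]]
  r_p     = [0.8696, -0.6443]
Written out:
  2.6506 phi_1 + 0.8696 phi_2 = 0.8696
  0.8696 phi_1 + 2.6506 phi_2 = -0.6443
Solve by Cramer's rule:
  det = gamma(0)^2 - gamma(1)^2 = (2.6506)^2 - (0.8696)^2 = 7.02568036 - 0.75620416 = 6.2694762
  phi_hat_1 = [gamma(1) gamma(0) - gamma(1) gamma(2)] / det = [(0.8696)(2.6506) - (0.8696)(-0.6443)] / 6.2694762 = 2.86524504 / 6.2694762 = 0.457
  phi_hat_2 = [gamma(0) gamma(2) - gamma(1)^2] / det = [(2.6506)(-0.6443) - (0.8696)^2] / 6.2694762 = -2.46398574 / 6.2694762 = -0.393
So phi_hat = [0.4570, -0.3930].
Therefore phi_hat_2 = -0.3930.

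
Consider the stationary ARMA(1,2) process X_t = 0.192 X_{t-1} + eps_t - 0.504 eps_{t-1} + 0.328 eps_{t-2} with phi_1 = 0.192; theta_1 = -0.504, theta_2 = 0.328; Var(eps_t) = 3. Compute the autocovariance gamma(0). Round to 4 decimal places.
\gamma(0) = 3.5159

Multiply the model equation by X_{t-k} and take expectations. With theta_0 = psi_0 = 1 and psi_j the MA(infinity) weights, this gives
  gamma(k) - sum_i phi_i gamma(k-i) = c_k,
  c_k = sigma^2 * sum_{j=k..q} theta_j psi_{j-k}   (c_k = 0 for k > q),
using gamma(-m) = gamma(m).
psi-weights needed (psi_j = theta_j + sum_i phi_i psi_{j-i}):
  psi_1 = theta_1 + phi_1 = -0.504 + (0.192) = -0.312
  psi_2 = theta_2 + phi_1 psi_1 = 0.328 + (0.192)(-0.312) = 0.268096
Right-hand sides:
  c_0 = sigma^2 (1 + theta_1 psi_1 + theta_2 psi_2) = 3 * (1 + (-0.504)(-0.312) + (0.328)(0.268096)) = 3 * 1.245183 = 3.73555
  c_1 = sigma^2 (theta_1 + theta_2 psi_1) = 3 * (-0.504 + (0.328)(-0.312)) = -1.819008
  c_2 = sigma^2 theta_2 = 3 * (0.328) = 0.984
Equations for k = 0 and k = 1 (AR order 1):
  gamma(0) = phi_1 gamma(1) + c_0
  gamma(1) = phi_1 gamma(0) + c_1
Substituting the second into the first: gamma(0) (1 - phi_1^2) = c_0 + phi_1 c_1, so
  gamma(0) = (c_0 + phi_1 c_1) / (1 - phi_1^2) = (3.73555 + (0.192)(-1.819008)) / (1 - (0.192)^2) = 3.386301 / 0.963136 = 3.515911.
Therefore gamma(0) = 3.5159 (to 4 decimal places).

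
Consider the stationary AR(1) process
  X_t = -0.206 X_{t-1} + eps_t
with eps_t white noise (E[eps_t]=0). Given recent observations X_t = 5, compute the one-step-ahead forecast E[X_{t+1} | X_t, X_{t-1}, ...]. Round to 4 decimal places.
E[X_{t+1} \mid \mathcal F_t] = -1.0300

For an AR(p) model X_t = c + sum_i phi_i X_{t-i} + eps_t, the
one-step-ahead conditional mean is
  E[X_{t+1} | X_t, ...] = c + sum_i phi_i X_{t+1-i}.
Substitute known values:
  E[X_{t+1} | ...] = (-0.206) * (5)
                   = -1.0300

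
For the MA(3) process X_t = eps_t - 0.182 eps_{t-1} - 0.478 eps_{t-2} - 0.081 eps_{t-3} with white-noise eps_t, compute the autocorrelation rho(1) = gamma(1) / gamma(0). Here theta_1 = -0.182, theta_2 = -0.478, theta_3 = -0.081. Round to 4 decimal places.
\rho(1) = -0.0444

For an MA(q) process with theta_0 = 1, the autocovariance is
  gamma(k) = sigma^2 * sum_{i=0..q-k} theta_i * theta_{i+k},
and rho(k) = gamma(k) / gamma(0). Sigma^2 cancels.
  numerator   = (1)*(-0.182) + (-0.182)*(-0.478) + (-0.478)*(-0.081) = -0.056286.
  denominator = (1)^2 + (-0.182)^2 + (-0.478)^2 + (-0.081)^2 = 1.268169.
  rho(1) = -0.056286 / 1.268169 = -0.0444.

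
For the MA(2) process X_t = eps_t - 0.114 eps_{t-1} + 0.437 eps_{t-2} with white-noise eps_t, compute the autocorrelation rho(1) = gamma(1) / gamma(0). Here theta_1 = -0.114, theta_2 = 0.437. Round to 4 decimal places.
\rho(1) = -0.1361

For an MA(q) process with theta_0 = 1, the autocovariance is
  gamma(k) = sigma^2 * sum_{i=0..q-k} theta_i * theta_{i+k},
and rho(k) = gamma(k) / gamma(0). Sigma^2 cancels.
  numerator   = (1)*(-0.114) + (-0.114)*(0.437) = -0.163818.
  denominator = (1)^2 + (-0.114)^2 + (0.437)^2 = 1.203965.
  rho(1) = -0.163818 / 1.203965 = -0.1361.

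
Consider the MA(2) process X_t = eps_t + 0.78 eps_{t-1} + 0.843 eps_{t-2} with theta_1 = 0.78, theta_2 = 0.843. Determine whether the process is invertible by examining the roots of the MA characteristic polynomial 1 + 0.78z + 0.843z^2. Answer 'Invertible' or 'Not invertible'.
\text{Invertible}

The MA(q) characteristic polynomial is P(z) = 1 + 0.78z + 0.843z^2.
Invertibility requires all roots to lie outside the unit circle, i.e. |z| > 1 for every root.
Set 1 + (0.78) z + (0.843) z^2 = 0, i.e. a z^2 + b z + c = 0 with a = 0.843, b = 0.78, c = 1.
Discriminant D = b^2 - 4ac = (0.78)^2 - 4*(0.843)*1 = 0.6084 - (3.372) = -2.7636.
D < 0, so the roots are the complex-conjugate pair z = (-b +/- i sqrt(-D)) / (2a) = -0.4626 +/- 0.986i.
For a conjugate pair |z|^2 = z * conj(z) = (product of roots) = c/a = 1/(0.843) = 1.18624, so |z| = sqrt(1.18624) = 1.0891 for both roots.
Moduli of all roots: 1.0891, 1.0891.
All moduli strictly greater than 1? Yes.
Verdict: Invertible.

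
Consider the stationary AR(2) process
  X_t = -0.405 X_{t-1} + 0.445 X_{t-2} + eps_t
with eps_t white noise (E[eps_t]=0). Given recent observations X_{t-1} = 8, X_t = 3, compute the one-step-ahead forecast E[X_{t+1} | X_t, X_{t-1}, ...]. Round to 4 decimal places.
E[X_{t+1} \mid \mathcal F_t] = 2.3450

For an AR(p) model X_t = c + sum_i phi_i X_{t-i} + eps_t, the
one-step-ahead conditional mean is
  E[X_{t+1} | X_t, ...] = c + sum_i phi_i X_{t+1-i}.
Substitute known values:
  E[X_{t+1} | ...] = (-0.405) * (3) + (0.445) * (8)
                   = 2.3450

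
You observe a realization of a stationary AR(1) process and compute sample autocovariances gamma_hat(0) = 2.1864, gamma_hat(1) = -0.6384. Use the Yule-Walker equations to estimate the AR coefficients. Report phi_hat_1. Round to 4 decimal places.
\hat\phi_{1} = -0.2920

The Yule-Walker equations for an AR(p) process read, in matrix form,
  Gamma_p phi = r_p,   with   (Gamma_p)_{ij} = gamma(|i - j|),
                       (r_p)_i = gamma(i),   i,j = 1..p.
Substitute the sample gammas (Toeplitz matrix and right-hand side of size 1):
  Gamma_p = [[2.1864]]
  r_p     = [-0.6384]
With p = 1 this is the single equation gamma(0) phi_1 = gamma(1):
  phi_hat_1 = gamma(1) / gamma(0) = -0.6384 / 2.1864 = -0.2920.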